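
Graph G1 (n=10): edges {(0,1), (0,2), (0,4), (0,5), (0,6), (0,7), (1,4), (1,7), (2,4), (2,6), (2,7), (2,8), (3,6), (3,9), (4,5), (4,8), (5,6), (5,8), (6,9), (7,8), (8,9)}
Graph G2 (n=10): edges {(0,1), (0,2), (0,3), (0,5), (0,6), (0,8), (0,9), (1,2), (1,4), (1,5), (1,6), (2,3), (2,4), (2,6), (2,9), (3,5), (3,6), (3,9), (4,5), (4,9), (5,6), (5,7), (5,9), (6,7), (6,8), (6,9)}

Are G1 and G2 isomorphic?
No, not isomorphic

The graphs are NOT isomorphic.

Counting triangles (3-cliques): G1 has 11, G2 has 27.
Triangle count is an isomorphism invariant, so differing triangle counts rule out isomorphism.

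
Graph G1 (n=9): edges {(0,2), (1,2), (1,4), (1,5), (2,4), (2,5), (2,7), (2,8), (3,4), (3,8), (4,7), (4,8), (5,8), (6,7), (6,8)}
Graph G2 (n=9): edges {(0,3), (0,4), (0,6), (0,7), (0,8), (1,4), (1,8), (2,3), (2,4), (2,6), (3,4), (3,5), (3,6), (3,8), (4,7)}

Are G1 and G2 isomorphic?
Yes, isomorphic

The graphs are isomorphic.
One valid mapping φ: V(G1) → V(G2): 0→5, 1→6, 2→3, 3→7, 4→0, 5→2, 6→1, 7→8, 8→4

Verify φ preserves adjacency — for each edge of G1, its image is an edge of G2:
  (0,2) → (φ(0),φ(2)) = (3,5) ∈ E(G2) ✓
  (1,2) → (φ(1),φ(2)) = (3,6) ∈ E(G2) ✓
  (1,4) → (φ(1),φ(4)) = (0,6) ∈ E(G2) ✓
  (1,5) → (φ(1),φ(5)) = (2,6) ∈ E(G2) ✓
  (2,4) → (φ(2),φ(4)) = (0,3) ∈ E(G2) ✓
  (2,5) → (φ(2),φ(5)) = (2,3) ∈ E(G2) ✓
  (2,7) → (φ(2),φ(7)) = (3,8) ∈ E(G2) ✓
  (2,8) → (φ(2),φ(8)) = (3,4) ∈ E(G2) ✓
  (3,4) → (φ(3),φ(4)) = (0,7) ∈ E(G2) ✓
  (3,8) → (φ(3),φ(8)) = (4,7) ∈ E(G2) ✓
  (4,7) → (φ(4),φ(7)) = (0,8) ∈ E(G2) ✓
  (4,8) → (φ(4),φ(8)) = (0,4) ∈ E(G2) ✓
  (5,8) → (φ(5),φ(8)) = (2,4) ∈ E(G2) ✓
  (6,7) → (φ(6),φ(7)) = (1,8) ∈ E(G2) ✓
  (6,8) → (φ(6),φ(8)) = (1,4) ∈ E(G2) ✓
All 15 edges of G1 map to edges of G2, and |E(G1)| = |E(G2)| = 15, so φ is a bijection on edges as well as vertices. Hence G1 ≅ G2.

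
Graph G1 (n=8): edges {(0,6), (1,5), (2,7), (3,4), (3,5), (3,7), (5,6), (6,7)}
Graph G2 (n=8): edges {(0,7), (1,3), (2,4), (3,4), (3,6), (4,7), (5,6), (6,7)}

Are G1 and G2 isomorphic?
Yes, isomorphic

The graphs are isomorphic.
One valid mapping φ: V(G1) → V(G2): 0→0, 1→2, 2→5, 3→3, 4→1, 5→4, 6→7, 7→6

Verify φ preserves adjacency — for each edge of G1, its image is an edge of G2:
  (0,6) → (φ(0),φ(6)) = (0,7) ∈ E(G2) ✓
  (1,5) → (φ(1),φ(5)) = (2,4) ∈ E(G2) ✓
  (2,7) → (φ(2),φ(7)) = (5,6) ∈ E(G2) ✓
  (3,4) → (φ(3),φ(4)) = (1,3) ∈ E(G2) ✓
  (3,5) → (φ(3),φ(5)) = (3,4) ∈ E(G2) ✓
  (3,7) → (φ(3),φ(7)) = (3,6) ∈ E(G2) ✓
  (5,6) → (φ(5),φ(6)) = (4,7) ∈ E(G2) ✓
  (6,7) → (φ(6),φ(7)) = (6,7) ∈ E(G2) ✓
All 8 edges of G1 map to edges of G2, and |E(G1)| = |E(G2)| = 8, so φ is a bijection on edges as well as vertices. Hence G1 ≅ G2.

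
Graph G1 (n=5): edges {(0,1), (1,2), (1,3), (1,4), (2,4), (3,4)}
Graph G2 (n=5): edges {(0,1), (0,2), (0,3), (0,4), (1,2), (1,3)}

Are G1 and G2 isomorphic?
Yes, isomorphic

The graphs are isomorphic.
One valid mapping φ: V(G1) → V(G2): 0→4, 1→0, 2→2, 3→3, 4→1

Verify φ preserves adjacency — for each edge of G1, its image is an edge of G2:
  (0,1) → (φ(0),φ(1)) = (0,4) ∈ E(G2) ✓
  (1,2) → (φ(1),φ(2)) = (0,2) ∈ E(G2) ✓
  (1,3) → (φ(1),φ(3)) = (0,3) ∈ E(G2) ✓
  (1,4) → (φ(1),φ(4)) = (0,1) ∈ E(G2) ✓
  (2,4) → (φ(2),φ(4)) = (1,2) ∈ E(G2) ✓
  (3,4) → (φ(3),φ(4)) = (1,3) ∈ E(G2) ✓
All 6 edges of G1 map to edges of G2, and |E(G1)| = |E(G2)| = 6, so φ is a bijection on edges as well as vertices. Hence G1 ≅ G2.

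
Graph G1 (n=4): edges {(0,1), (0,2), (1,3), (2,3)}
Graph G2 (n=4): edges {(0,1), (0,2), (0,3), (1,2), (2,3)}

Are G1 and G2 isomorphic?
No, not isomorphic

The graphs are NOT isomorphic.

Counting triangles (3-cliques): G1 has 0, G2 has 2.
Triangle count is an isomorphism invariant, so differing triangle counts rule out isomorphism.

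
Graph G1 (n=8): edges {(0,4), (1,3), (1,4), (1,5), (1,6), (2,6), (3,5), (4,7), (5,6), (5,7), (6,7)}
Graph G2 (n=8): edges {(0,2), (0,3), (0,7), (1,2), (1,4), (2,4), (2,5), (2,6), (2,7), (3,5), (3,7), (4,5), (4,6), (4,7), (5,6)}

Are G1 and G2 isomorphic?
No, not isomorphic

The graphs are NOT isomorphic.

Counting triangles (3-cliques): G1 has 3, G2 has 8.
Triangle count is an isomorphism invariant, so differing triangle counts rule out isomorphism.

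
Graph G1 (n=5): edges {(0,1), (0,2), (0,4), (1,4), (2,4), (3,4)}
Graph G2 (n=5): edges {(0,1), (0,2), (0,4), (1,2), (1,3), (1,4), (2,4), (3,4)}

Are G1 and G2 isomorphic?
No, not isomorphic

The graphs are NOT isomorphic.

Counting edges: G1 has 6 edge(s); G2 has 8 edge(s).
Edge count is an isomorphism invariant (a bijection on vertices induces a bijection on edges), so differing edge counts rule out isomorphism.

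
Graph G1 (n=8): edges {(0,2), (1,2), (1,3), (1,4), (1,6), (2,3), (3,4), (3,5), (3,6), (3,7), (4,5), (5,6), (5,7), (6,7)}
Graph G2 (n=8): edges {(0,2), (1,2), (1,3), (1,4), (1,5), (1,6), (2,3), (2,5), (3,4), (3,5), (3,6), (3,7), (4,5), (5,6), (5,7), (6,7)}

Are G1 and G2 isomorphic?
No, not isomorphic

The graphs are NOT isomorphic.

Counting edges: G1 has 14 edge(s); G2 has 16 edge(s).
Edge count is an isomorphism invariant (a bijection on vertices induces a bijection on edges), so differing edge counts rule out isomorphism.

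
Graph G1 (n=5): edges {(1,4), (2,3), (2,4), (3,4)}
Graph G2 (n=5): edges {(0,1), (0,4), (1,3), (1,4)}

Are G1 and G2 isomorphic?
Yes, isomorphic

The graphs are isomorphic.
One valid mapping φ: V(G1) → V(G2): 0→2, 1→3, 2→0, 3→4, 4→1

Verify φ preserves adjacency — for each edge of G1, its image is an edge of G2:
  (1,4) → (φ(1),φ(4)) = (1,3) ∈ E(G2) ✓
  (2,3) → (φ(2),φ(3)) = (0,4) ∈ E(G2) ✓
  (2,4) → (φ(2),φ(4)) = (0,1) ∈ E(G2) ✓
  (3,4) → (φ(3),φ(4)) = (1,4) ∈ E(G2) ✓
All 4 edges of G1 map to edges of G2, and |E(G1)| = |E(G2)| = 4, so φ is a bijection on edges as well as vertices. Hence G1 ≅ G2.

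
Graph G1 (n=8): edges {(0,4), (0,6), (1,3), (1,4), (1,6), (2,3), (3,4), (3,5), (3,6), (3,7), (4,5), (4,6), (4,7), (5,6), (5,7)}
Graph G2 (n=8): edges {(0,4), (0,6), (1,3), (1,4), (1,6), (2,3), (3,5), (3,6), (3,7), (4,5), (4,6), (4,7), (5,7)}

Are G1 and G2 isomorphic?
No, not isomorphic

The graphs are NOT isomorphic.

Counting edges: G1 has 15 edge(s); G2 has 13 edge(s).
Edge count is an isomorphism invariant (a bijection on vertices induces a bijection on edges), so differing edge counts rule out isomorphism.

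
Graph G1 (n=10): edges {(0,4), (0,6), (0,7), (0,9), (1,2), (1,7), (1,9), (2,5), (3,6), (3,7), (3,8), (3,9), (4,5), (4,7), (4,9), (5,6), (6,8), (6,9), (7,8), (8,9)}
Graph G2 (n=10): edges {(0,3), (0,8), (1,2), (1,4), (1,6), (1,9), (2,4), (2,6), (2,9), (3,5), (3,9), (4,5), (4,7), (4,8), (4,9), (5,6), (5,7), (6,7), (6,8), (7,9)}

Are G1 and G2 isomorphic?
Yes, isomorphic

The graphs are isomorphic.
One valid mapping φ: V(G1) → V(G2): 0→7, 1→8, 2→0, 3→1, 4→5, 5→3, 6→9, 7→6, 8→2, 9→4

Verify φ preserves adjacency — for each edge of G1, its image is an edge of G2:
  (0,4) → (φ(0),φ(4)) = (5,7) ∈ E(G2) ✓
  (0,6) → (φ(0),φ(6)) = (7,9) ∈ E(G2) ✓
  (0,7) → (φ(0),φ(7)) = (6,7) ∈ E(G2) ✓
  (0,9) → (φ(0),φ(9)) = (4,7) ∈ E(G2) ✓
  (1,2) → (φ(1),φ(2)) = (0,8) ∈ E(G2) ✓
  (1,7) → (φ(1),φ(7)) = (6,8) ∈ E(G2) ✓
  (1,9) → (φ(1),φ(9)) = (4,8) ∈ E(G2) ✓
  (2,5) → (φ(2),φ(5)) = (0,3) ∈ E(G2) ✓
  (3,6) → (φ(3),φ(6)) = (1,9) ∈ E(G2) ✓
  (3,7) → (φ(3),φ(7)) = (1,6) ∈ E(G2) ✓
  (3,8) → (φ(3),φ(8)) = (1,2) ∈ E(G2) ✓
  (3,9) → (φ(3),φ(9)) = (1,4) ∈ E(G2) ✓
  (4,5) → (φ(4),φ(5)) = (3,5) ∈ E(G2) ✓
  (4,7) → (φ(4),φ(7)) = (5,6) ∈ E(G2) ✓
  (4,9) → (φ(4),φ(9)) = (4,5) ∈ E(G2) ✓
  (5,6) → (φ(5),φ(6)) = (3,9) ∈ E(G2) ✓
  (6,8) → (φ(6),φ(8)) = (2,9) ∈ E(G2) ✓
  (6,9) → (φ(6),φ(9)) = (4,9) ∈ E(G2) ✓
  (7,8) → (φ(7),φ(8)) = (2,6) ∈ E(G2) ✓
  (8,9) → (φ(8),φ(9)) = (2,4) ∈ E(G2) ✓
All 20 edges of G1 map to edges of G2, and |E(G1)| = |E(G2)| = 20, so φ is a bijection on edges as well as vertices. Hence G1 ≅ G2.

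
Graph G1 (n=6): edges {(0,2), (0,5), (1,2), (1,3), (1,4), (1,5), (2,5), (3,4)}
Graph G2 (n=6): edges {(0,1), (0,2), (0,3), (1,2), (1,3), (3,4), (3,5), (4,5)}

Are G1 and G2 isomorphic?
Yes, isomorphic

The graphs are isomorphic.
One valid mapping φ: V(G1) → V(G2): 0→2, 1→3, 2→0, 3→4, 4→5, 5→1

Verify φ preserves adjacency — for each edge of G1, its image is an edge of G2:
  (0,2) → (φ(0),φ(2)) = (0,2) ∈ E(G2) ✓
  (0,5) → (φ(0),φ(5)) = (1,2) ∈ E(G2) ✓
  (1,2) → (φ(1),φ(2)) = (0,3) ∈ E(G2) ✓
  (1,3) → (φ(1),φ(3)) = (3,4) ∈ E(G2) ✓
  (1,4) → (φ(1),φ(4)) = (3,5) ∈ E(G2) ✓
  (1,5) → (φ(1),φ(5)) = (1,3) ∈ E(G2) ✓
  (2,5) → (φ(2),φ(5)) = (0,1) ∈ E(G2) ✓
  (3,4) → (φ(3),φ(4)) = (4,5) ∈ E(G2) ✓
All 8 edges of G1 map to edges of G2, and |E(G1)| = |E(G2)| = 8, so φ is a bijection on edges as well as vertices. Hence G1 ≅ G2.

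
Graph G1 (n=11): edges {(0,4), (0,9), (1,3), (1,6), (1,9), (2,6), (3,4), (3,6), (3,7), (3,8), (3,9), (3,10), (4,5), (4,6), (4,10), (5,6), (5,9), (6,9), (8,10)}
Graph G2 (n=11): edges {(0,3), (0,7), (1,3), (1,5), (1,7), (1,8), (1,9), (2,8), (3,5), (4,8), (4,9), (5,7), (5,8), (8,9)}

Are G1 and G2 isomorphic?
No, not isomorphic

The graphs are NOT isomorphic.

Connected components of G1: 1 component(s) with vertex sets [[0, 1, 2, 3, 4, 5, 6, 7, 8, 9, 10]], sizes [11].
Connected components of G2: 3 component(s) with vertex sets [[6], [10], [0, 1, 2, 3, 4, 5, 7, 8, 9]], sizes [1, 1, 9].
The number of connected components (and the multiset of component sizes) is an isomorphism invariant — an isomorphism maps each component of G1 bijectively onto a component of G2. Since G1 has 1 component(s) and G2 has 3, they cannot be isomorphic.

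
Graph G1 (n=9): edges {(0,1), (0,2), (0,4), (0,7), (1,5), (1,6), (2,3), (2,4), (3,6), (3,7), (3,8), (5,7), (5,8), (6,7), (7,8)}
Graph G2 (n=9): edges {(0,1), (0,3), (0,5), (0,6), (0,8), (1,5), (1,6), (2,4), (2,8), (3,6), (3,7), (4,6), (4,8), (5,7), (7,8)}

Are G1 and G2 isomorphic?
Yes, isomorphic

The graphs are isomorphic.
One valid mapping φ: V(G1) → V(G2): 0→8, 1→7, 2→4, 3→6, 4→2, 5→5, 6→3, 7→0, 8→1

Verify φ preserves adjacency — for each edge of G1, its image is an edge of G2:
  (0,1) → (φ(0),φ(1)) = (7,8) ∈ E(G2) ✓
  (0,2) → (φ(0),φ(2)) = (4,8) ∈ E(G2) ✓
  (0,4) → (φ(0),φ(4)) = (2,8) ∈ E(G2) ✓
  (0,7) → (φ(0),φ(7)) = (0,8) ∈ E(G2) ✓
  (1,5) → (φ(1),φ(5)) = (5,7) ∈ E(G2) ✓
  (1,6) → (φ(1),φ(6)) = (3,7) ∈ E(G2) ✓
  (2,3) → (φ(2),φ(3)) = (4,6) ∈ E(G2) ✓
  (2,4) → (φ(2),φ(4)) = (2,4) ∈ E(G2) ✓
  (3,6) → (φ(3),φ(6)) = (3,6) ∈ E(G2) ✓
  (3,7) → (φ(3),φ(7)) = (0,6) ∈ E(G2) ✓
  (3,8) → (φ(3),φ(8)) = (1,6) ∈ E(G2) ✓
  (5,7) → (φ(5),φ(7)) = (0,5) ∈ E(G2) ✓
  (5,8) → (φ(5),φ(8)) = (1,5) ∈ E(G2) ✓
  (6,7) → (φ(6),φ(7)) = (0,3) ∈ E(G2) ✓
  (7,8) → (φ(7),φ(8)) = (0,1) ∈ E(G2) ✓
All 15 edges of G1 map to edges of G2, and |E(G1)| = |E(G2)| = 15, so φ is a bijection on edges as well as vertices. Hence G1 ≅ G2.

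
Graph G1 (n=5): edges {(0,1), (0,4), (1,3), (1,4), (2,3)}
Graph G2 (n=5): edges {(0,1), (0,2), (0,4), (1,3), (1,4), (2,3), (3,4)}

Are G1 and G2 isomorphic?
No, not isomorphic

The graphs are NOT isomorphic.

Counting edges: G1 has 5 edge(s); G2 has 7 edge(s).
Edge count is an isomorphism invariant (a bijection on vertices induces a bijection on edges), so differing edge counts rule out isomorphism.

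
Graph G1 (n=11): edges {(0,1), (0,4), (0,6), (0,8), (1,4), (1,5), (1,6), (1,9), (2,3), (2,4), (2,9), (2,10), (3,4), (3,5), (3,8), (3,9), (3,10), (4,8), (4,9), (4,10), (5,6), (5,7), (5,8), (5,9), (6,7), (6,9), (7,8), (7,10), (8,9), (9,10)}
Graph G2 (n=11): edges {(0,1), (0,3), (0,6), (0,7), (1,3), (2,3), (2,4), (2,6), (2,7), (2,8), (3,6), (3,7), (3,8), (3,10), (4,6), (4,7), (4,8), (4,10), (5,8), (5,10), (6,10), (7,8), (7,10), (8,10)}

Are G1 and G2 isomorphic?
No, not isomorphic

The graphs are NOT isomorphic.

Connected components of G1: 1 component(s) with vertex sets [[0, 1, 2, 3, 4, 5, 6, 7, 8, 9, 10]], sizes [11].
Connected components of G2: 2 component(s) with vertex sets [[9], [0, 1, 2, 3, 4, 5, 6, 7, 8, 10]], sizes [1, 10].
The number of connected components (and the multiset of component sizes) is an isomorphism invariant — an isomorphism maps each component of G1 bijectively onto a component of G2. Since G1 has 1 component(s) and G2 has 2, they cannot be isomorphic.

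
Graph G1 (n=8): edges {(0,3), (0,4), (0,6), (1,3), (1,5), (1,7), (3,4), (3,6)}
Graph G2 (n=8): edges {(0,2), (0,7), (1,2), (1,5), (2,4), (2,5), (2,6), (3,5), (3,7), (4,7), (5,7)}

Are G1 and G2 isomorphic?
No, not isomorphic

The graphs are NOT isomorphic.

Connected components of G1: 2 component(s) with vertex sets [[2], [0, 1, 3, 4, 5, 6, 7]], sizes [1, 7].
Connected components of G2: 1 component(s) with vertex sets [[0, 1, 2, 3, 4, 5, 6, 7]], sizes [8].
The number of connected components (and the multiset of component sizes) is an isomorphism invariant — an isomorphism maps each component of G1 bijectively onto a component of G2. Since G1 has 2 component(s) and G2 has 1, they cannot be isomorphic.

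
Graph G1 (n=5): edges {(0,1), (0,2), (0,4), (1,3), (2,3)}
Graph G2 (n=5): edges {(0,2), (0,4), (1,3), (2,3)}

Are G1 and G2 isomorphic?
No, not isomorphic

The graphs are NOT isomorphic.

Counting edges: G1 has 5 edge(s); G2 has 4 edge(s).
Edge count is an isomorphism invariant (a bijection on vertices induces a bijection on edges), so differing edge counts rule out isomorphism.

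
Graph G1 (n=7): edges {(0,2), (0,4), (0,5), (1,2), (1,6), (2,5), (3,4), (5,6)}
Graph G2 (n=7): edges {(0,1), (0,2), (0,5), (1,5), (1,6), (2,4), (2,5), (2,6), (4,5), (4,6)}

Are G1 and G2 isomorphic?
No, not isomorphic

The graphs are NOT isomorphic.

Counting triangles (3-cliques): G1 has 1, G2 has 4.
Triangle count is an isomorphism invariant, so differing triangle counts rule out isomorphism.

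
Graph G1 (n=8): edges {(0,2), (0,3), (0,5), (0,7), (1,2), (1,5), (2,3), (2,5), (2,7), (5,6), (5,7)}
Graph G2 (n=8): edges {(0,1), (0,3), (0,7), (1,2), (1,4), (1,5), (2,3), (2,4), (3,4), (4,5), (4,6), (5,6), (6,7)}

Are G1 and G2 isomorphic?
No, not isomorphic

The graphs are NOT isomorphic.

Connected components of G1: 2 component(s) with vertex sets [[4], [0, 1, 2, 3, 5, 6, 7]], sizes [1, 7].
Connected components of G2: 1 component(s) with vertex sets [[0, 1, 2, 3, 4, 5, 6, 7]], sizes [8].
The number of connected components (and the multiset of component sizes) is an isomorphism invariant — an isomorphism maps each component of G1 bijectively onto a component of G2. Since G1 has 2 component(s) and G2 has 1, they cannot be isomorphic.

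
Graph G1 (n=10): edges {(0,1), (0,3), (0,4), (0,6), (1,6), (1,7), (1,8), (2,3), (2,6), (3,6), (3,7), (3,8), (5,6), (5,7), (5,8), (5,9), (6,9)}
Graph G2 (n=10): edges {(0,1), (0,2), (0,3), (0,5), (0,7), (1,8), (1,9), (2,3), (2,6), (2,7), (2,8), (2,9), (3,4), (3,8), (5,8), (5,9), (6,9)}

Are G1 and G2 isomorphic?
Yes, isomorphic

The graphs are isomorphic.
One valid mapping φ: V(G1) → V(G2): 0→3, 1→8, 2→7, 3→0, 4→4, 5→9, 6→2, 7→5, 8→1, 9→6

Verify φ preserves adjacency — for each edge of G1, its image is an edge of G2:
  (0,1) → (φ(0),φ(1)) = (3,8) ∈ E(G2) ✓
  (0,3) → (φ(0),φ(3)) = (0,3) ∈ E(G2) ✓
  (0,4) → (φ(0),φ(4)) = (3,4) ∈ E(G2) ✓
  (0,6) → (φ(0),φ(6)) = (2,3) ∈ E(G2) ✓
  (1,6) → (φ(1),φ(6)) = (2,8) ∈ E(G2) ✓
  (1,7) → (φ(1),φ(7)) = (5,8) ∈ E(G2) ✓
  (1,8) → (φ(1),φ(8)) = (1,8) ∈ E(G2) ✓
  (2,3) → (φ(2),φ(3)) = (0,7) ∈ E(G2) ✓
  (2,6) → (φ(2),φ(6)) = (2,7) ∈ E(G2) ✓
  (3,6) → (φ(3),φ(6)) = (0,2) ∈ E(G2) ✓
  (3,7) → (φ(3),φ(7)) = (0,5) ∈ E(G2) ✓
  (3,8) → (φ(3),φ(8)) = (0,1) ∈ E(G2) ✓
  (5,6) → (φ(5),φ(6)) = (2,9) ∈ E(G2) ✓
  (5,7) → (φ(5),φ(7)) = (5,9) ∈ E(G2) ✓
  (5,8) → (φ(5),φ(8)) = (1,9) ∈ E(G2) ✓
  (5,9) → (φ(5),φ(9)) = (6,9) ∈ E(G2) ✓
  (6,9) → (φ(6),φ(9)) = (2,6) ∈ E(G2) ✓
All 17 edges of G1 map to edges of G2, and |E(G1)| = |E(G2)| = 17, so φ is a bijection on edges as well as vertices. Hence G1 ≅ G2.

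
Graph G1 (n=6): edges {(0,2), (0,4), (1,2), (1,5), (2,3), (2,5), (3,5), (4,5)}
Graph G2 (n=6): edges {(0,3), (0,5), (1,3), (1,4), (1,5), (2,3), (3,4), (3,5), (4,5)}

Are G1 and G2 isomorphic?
No, not isomorphic

The graphs are NOT isomorphic.

Counting triangles (3-cliques): G1 has 2, G2 has 5.
Triangle count is an isomorphism invariant, so differing triangle counts rule out isomorphism.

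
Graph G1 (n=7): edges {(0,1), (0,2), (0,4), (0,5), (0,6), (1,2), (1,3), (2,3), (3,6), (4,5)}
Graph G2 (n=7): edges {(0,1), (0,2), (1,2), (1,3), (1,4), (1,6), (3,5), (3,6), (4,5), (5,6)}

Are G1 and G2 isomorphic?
Yes, isomorphic

The graphs are isomorphic.
One valid mapping φ: V(G1) → V(G2): 0→1, 1→6, 2→3, 3→5, 4→0, 5→2, 6→4

Verify φ preserves adjacency — for each edge of G1, its image is an edge of G2:
  (0,1) → (φ(0),φ(1)) = (1,6) ∈ E(G2) ✓
  (0,2) → (φ(0),φ(2)) = (1,3) ∈ E(G2) ✓
  (0,4) → (φ(0),φ(4)) = (0,1) ∈ E(G2) ✓
  (0,5) → (φ(0),φ(5)) = (1,2) ∈ E(G2) ✓
  (0,6) → (φ(0),φ(6)) = (1,4) ∈ E(G2) ✓
  (1,2) → (φ(1),φ(2)) = (3,6) ∈ E(G2) ✓
  (1,3) → (φ(1),φ(3)) = (5,6) ∈ E(G2) ✓
  (2,3) → (φ(2),φ(3)) = (3,5) ∈ E(G2) ✓
  (3,6) → (φ(3),φ(6)) = (4,5) ∈ E(G2) ✓
  (4,5) → (φ(4),φ(5)) = (0,2) ∈ E(G2) ✓
All 10 edges of G1 map to edges of G2, and |E(G1)| = |E(G2)| = 10, so φ is a bijection on edges as well as vertices. Hence G1 ≅ G2.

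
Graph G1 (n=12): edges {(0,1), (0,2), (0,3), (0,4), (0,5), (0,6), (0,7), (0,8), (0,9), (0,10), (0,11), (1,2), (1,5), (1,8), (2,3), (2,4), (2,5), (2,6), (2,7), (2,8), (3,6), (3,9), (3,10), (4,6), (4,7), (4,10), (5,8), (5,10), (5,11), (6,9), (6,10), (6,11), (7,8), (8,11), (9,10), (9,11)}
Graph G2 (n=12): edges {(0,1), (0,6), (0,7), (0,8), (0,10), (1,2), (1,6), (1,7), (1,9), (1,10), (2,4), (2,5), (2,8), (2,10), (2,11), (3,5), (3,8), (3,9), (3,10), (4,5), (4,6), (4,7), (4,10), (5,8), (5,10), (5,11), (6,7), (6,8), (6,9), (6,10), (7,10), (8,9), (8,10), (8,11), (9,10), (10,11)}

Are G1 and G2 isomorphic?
Yes, isomorphic

The graphs are isomorphic.
One valid mapping φ: V(G1) → V(G2): 0→10, 1→11, 2→8, 3→0, 4→9, 5→2, 6→6, 7→3, 8→5, 9→7, 10→1, 11→4

Verify φ preserves adjacency — for each edge of G1, its image is an edge of G2:
  (0,1) → (φ(0),φ(1)) = (10,11) ∈ E(G2) ✓
  (0,2) → (φ(0),φ(2)) = (8,10) ∈ E(G2) ✓
  (0,3) → (φ(0),φ(3)) = (0,10) ∈ E(G2) ✓
  (0,4) → (φ(0),φ(4)) = (9,10) ∈ E(G2) ✓
  (0,5) → (φ(0),φ(5)) = (2,10) ∈ E(G2) ✓
  (0,6) → (φ(0),φ(6)) = (6,10) ∈ E(G2) ✓
  (0,7) → (φ(0),φ(7)) = (3,10) ∈ E(G2) ✓
  (0,8) → (φ(0),φ(8)) = (5,10) ∈ E(G2) ✓
  (0,9) → (φ(0),φ(9)) = (7,10) ∈ E(G2) ✓
  (0,10) → (φ(0),φ(10)) = (1,10) ∈ E(G2) ✓
  (0,11) → (φ(0),φ(11)) = (4,10) ∈ E(G2) ✓
  (1,2) → (φ(1),φ(2)) = (8,11) ∈ E(G2) ✓
  (1,5) → (φ(1),φ(5)) = (2,11) ∈ E(G2) ✓
  (1,8) → (φ(1),φ(8)) = (5,11) ∈ E(G2) ✓
  (2,3) → (φ(2),φ(3)) = (0,8) ∈ E(G2) ✓
  (2,4) → (φ(2),φ(4)) = (8,9) ∈ E(G2) ✓
  (2,5) → (φ(2),φ(5)) = (2,8) ∈ E(G2) ✓
  (2,6) → (φ(2),φ(6)) = (6,8) ∈ E(G2) ✓
  (2,7) → (φ(2),φ(7)) = (3,8) ∈ E(G2) ✓
  (2,8) → (φ(2),φ(8)) = (5,8) ∈ E(G2) ✓
  (3,6) → (φ(3),φ(6)) = (0,6) ∈ E(G2) ✓
  (3,9) → (φ(3),φ(9)) = (0,7) ∈ E(G2) ✓
  (3,10) → (φ(3),φ(10)) = (0,1) ∈ E(G2) ✓
  (4,6) → (φ(4),φ(6)) = (6,9) ∈ E(G2) ✓
  (4,7) → (φ(4),φ(7)) = (3,9) ∈ E(G2) ✓
  (4,10) → (φ(4),φ(10)) = (1,9) ∈ E(G2) ✓
  (5,8) → (φ(5),φ(8)) = (2,5) ∈ E(G2) ✓
  (5,10) → (φ(5),φ(10)) = (1,2) ∈ E(G2) ✓
  (5,11) → (φ(5),φ(11)) = (2,4) ∈ E(G2) ✓
  (6,9) → (φ(6),φ(9)) = (6,7) ∈ E(G2) ✓
  (6,10) → (φ(6),φ(10)) = (1,6) ∈ E(G2) ✓
  (6,11) → (φ(6),φ(11)) = (4,6) ∈ E(G2) ✓
  (7,8) → (φ(7),φ(8)) = (3,5) ∈ E(G2) ✓
  (8,11) → (φ(8),φ(11)) = (4,5) ∈ E(G2) ✓
  (9,10) → (φ(9),φ(10)) = (1,7) ∈ E(G2) ✓
  (9,11) → (φ(9),φ(11)) = (4,7) ∈ E(G2) ✓
All 36 edges of G1 map to edges of G2, and |E(G1)| = |E(G2)| = 36, so φ is a bijection on edges as well as vertices. Hence G1 ≅ G2.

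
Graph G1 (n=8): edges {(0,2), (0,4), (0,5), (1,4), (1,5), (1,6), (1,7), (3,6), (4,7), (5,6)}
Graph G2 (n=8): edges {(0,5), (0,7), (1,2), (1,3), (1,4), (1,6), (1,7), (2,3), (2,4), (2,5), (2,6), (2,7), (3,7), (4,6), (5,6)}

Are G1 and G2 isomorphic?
No, not isomorphic

The graphs are NOT isomorphic.

Degrees in G1: deg(0)=3, deg(1)=4, deg(2)=1, deg(3)=1, deg(4)=3, deg(5)=3, deg(6)=3, deg(7)=2.
Sorted degree sequence of G1: [4, 3, 3, 3, 3, 2, 1, 1].
Degrees in G2: deg(0)=2, deg(1)=5, deg(2)=6, deg(3)=3, deg(4)=3, deg(5)=3, deg(6)=4, deg(7)=4.
Sorted degree sequence of G2: [6, 5, 4, 4, 3, 3, 3, 2].
The (sorted) degree sequence is an isomorphism invariant, so since G1 and G2 have different degree sequences they cannot be isomorphic.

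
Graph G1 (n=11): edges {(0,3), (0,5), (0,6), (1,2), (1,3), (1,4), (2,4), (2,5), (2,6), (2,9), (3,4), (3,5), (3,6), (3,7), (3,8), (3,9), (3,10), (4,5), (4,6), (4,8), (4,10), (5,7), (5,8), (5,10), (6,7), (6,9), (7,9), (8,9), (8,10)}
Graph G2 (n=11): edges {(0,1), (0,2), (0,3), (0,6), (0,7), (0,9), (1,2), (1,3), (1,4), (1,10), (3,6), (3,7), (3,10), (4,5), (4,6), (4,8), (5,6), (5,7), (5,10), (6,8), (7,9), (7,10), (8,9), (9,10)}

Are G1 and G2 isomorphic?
No, not isomorphic

The graphs are NOT isomorphic.

Degrees in G1: deg(0)=3, deg(1)=3, deg(2)=5, deg(3)=9, deg(4)=7, deg(5)=7, deg(6)=6, deg(7)=4, deg(8)=5, deg(9)=5, deg(10)=4.
Sorted degree sequence of G1: [9, 7, 7, 6, 5, 5, 5, 4, 4, 3, 3].
Degrees in G2: deg(0)=6, deg(1)=5, deg(2)=2, deg(3)=5, deg(4)=4, deg(5)=4, deg(6)=5, deg(7)=5, deg(8)=3, deg(9)=4, deg(10)=5.
Sorted degree sequence of G2: [6, 5, 5, 5, 5, 5, 4, 4, 4, 3, 2].
The (sorted) degree sequence is an isomorphism invariant, so since G1 and G2 have different degree sequences they cannot be isomorphic.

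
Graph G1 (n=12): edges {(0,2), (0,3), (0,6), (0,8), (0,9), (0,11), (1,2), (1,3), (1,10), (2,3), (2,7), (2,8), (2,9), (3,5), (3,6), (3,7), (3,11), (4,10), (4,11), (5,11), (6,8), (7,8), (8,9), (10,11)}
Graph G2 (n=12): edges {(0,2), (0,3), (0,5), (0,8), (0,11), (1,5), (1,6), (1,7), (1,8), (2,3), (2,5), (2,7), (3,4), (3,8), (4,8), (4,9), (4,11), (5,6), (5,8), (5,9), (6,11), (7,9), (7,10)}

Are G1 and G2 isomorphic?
No, not isomorphic

The graphs are NOT isomorphic.

Degrees in G1: deg(0)=6, deg(1)=3, deg(2)=6, deg(3)=7, deg(4)=2, deg(5)=2, deg(6)=3, deg(7)=3, deg(8)=5, deg(9)=3, deg(10)=3, deg(11)=5.
Sorted degree sequence of G1: [7, 6, 6, 5, 5, 3, 3, 3, 3, 3, 2, 2].
Degrees in G2: deg(0)=5, deg(1)=4, deg(2)=4, deg(3)=4, deg(4)=4, deg(5)=6, deg(6)=3, deg(7)=4, deg(8)=5, deg(9)=3, deg(10)=1, deg(11)=3.
Sorted degree sequence of G2: [6, 5, 5, 4, 4, 4, 4, 4, 3, 3, 3, 1].
The (sorted) degree sequence is an isomorphism invariant, so since G1 and G2 have different degree sequences they cannot be isomorphic.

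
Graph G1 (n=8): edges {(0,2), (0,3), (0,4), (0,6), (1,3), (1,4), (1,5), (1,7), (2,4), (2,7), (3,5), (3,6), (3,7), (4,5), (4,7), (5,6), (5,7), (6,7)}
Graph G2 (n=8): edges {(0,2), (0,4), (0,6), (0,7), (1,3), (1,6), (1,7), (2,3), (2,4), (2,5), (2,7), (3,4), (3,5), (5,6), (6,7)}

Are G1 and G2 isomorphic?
No, not isomorphic

The graphs are NOT isomorphic.

Counting triangles (3-cliques): G1 has 13, G2 has 6.
Triangle count is an isomorphism invariant, so differing triangle counts rule out isomorphism.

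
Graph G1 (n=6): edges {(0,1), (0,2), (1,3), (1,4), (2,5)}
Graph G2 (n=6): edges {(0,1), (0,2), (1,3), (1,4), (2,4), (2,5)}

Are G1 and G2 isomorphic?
No, not isomorphic

The graphs are NOT isomorphic.

Counting edges: G1 has 5 edge(s); G2 has 6 edge(s).
Edge count is an isomorphism invariant (a bijection on vertices induces a bijection on edges), so differing edge counts rule out isomorphism.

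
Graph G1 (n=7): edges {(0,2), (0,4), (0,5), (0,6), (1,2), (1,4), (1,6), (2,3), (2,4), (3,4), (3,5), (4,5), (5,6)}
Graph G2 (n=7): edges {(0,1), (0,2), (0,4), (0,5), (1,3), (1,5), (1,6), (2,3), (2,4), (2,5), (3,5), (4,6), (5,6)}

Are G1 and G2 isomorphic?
Yes, isomorphic

The graphs are isomorphic.
One valid mapping φ: V(G1) → V(G2): 0→0, 1→6, 2→1, 3→3, 4→5, 5→2, 6→4

Verify φ preserves adjacency — for each edge of G1, its image is an edge of G2:
  (0,2) → (φ(0),φ(2)) = (0,1) ∈ E(G2) ✓
  (0,4) → (φ(0),φ(4)) = (0,5) ∈ E(G2) ✓
  (0,5) → (φ(0),φ(5)) = (0,2) ∈ E(G2) ✓
  (0,6) → (φ(0),φ(6)) = (0,4) ∈ E(G2) ✓
  (1,2) → (φ(1),φ(2)) = (1,6) ∈ E(G2) ✓
  (1,4) → (φ(1),φ(4)) = (5,6) ∈ E(G2) ✓
  (1,6) → (φ(1),φ(6)) = (4,6) ∈ E(G2) ✓
  (2,3) → (φ(2),φ(3)) = (1,3) ∈ E(G2) ✓
  (2,4) → (φ(2),φ(4)) = (1,5) ∈ E(G2) ✓
  (3,4) → (φ(3),φ(4)) = (3,5) ∈ E(G2) ✓
  (3,5) → (φ(3),φ(5)) = (2,3) ∈ E(G2) ✓
  (4,5) → (φ(4),φ(5)) = (2,5) ∈ E(G2) ✓
  (5,6) → (φ(5),φ(6)) = (2,4) ∈ E(G2) ✓
All 13 edges of G1 map to edges of G2, and |E(G1)| = |E(G2)| = 13, so φ is a bijection on edges as well as vertices. Hence G1 ≅ G2.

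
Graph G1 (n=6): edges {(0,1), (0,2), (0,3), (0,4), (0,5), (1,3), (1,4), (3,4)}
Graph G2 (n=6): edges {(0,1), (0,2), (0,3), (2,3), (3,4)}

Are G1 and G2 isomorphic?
No, not isomorphic

The graphs are NOT isomorphic.

Connected components of G1: 1 component(s) with vertex sets [[0, 1, 2, 3, 4, 5]], sizes [6].
Connected components of G2: 2 component(s) with vertex sets [[5], [0, 1, 2, 3, 4]], sizes [1, 5].
The number of connected components (and the multiset of component sizes) is an isomorphism invariant — an isomorphism maps each component of G1 bijectively onto a component of G2. Since G1 has 1 component(s) and G2 has 2, they cannot be isomorphic.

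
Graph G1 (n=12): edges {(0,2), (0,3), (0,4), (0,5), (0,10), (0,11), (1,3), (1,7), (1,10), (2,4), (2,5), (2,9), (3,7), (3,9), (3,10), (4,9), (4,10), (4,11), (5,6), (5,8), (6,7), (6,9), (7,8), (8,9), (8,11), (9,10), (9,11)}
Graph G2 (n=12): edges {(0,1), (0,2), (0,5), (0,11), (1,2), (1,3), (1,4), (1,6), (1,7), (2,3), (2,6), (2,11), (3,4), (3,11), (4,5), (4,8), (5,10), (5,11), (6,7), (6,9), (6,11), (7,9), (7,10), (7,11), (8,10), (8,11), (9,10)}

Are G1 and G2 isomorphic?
Yes, isomorphic

The graphs are isomorphic.
One valid mapping φ: V(G1) → V(G2): 0→1, 1→9, 2→3, 3→7, 4→2, 5→4, 6→8, 7→10, 8→5, 9→11, 10→6, 11→0

Verify φ preserves adjacency — for each edge of G1, its image is an edge of G2:
  (0,2) → (φ(0),φ(2)) = (1,3) ∈ E(G2) ✓
  (0,3) → (φ(0),φ(3)) = (1,7) ∈ E(G2) ✓
  (0,4) → (φ(0),φ(4)) = (1,2) ∈ E(G2) ✓
  (0,5) → (φ(0),φ(5)) = (1,4) ∈ E(G2) ✓
  (0,10) → (φ(0),φ(10)) = (1,6) ∈ E(G2) ✓
  (0,11) → (φ(0),φ(11)) = (0,1) ∈ E(G2) ✓
  (1,3) → (φ(1),φ(3)) = (7,9) ∈ E(G2) ✓
  (1,7) → (φ(1),φ(7)) = (9,10) ∈ E(G2) ✓
  (1,10) → (φ(1),φ(10)) = (6,9) ∈ E(G2) ✓
  (2,4) → (φ(2),φ(4)) = (2,3) ∈ E(G2) ✓
  (2,5) → (φ(2),φ(5)) = (3,4) ∈ E(G2) ✓
  (2,9) → (φ(2),φ(9)) = (3,11) ∈ E(G2) ✓
  (3,7) → (φ(3),φ(7)) = (7,10) ∈ E(G2) ✓
  (3,9) → (φ(3),φ(9)) = (7,11) ∈ E(G2) ✓
  (3,10) → (φ(3),φ(10)) = (6,7) ∈ E(G2) ✓
  (4,9) → (φ(4),φ(9)) = (2,11) ∈ E(G2) ✓
  (4,10) → (φ(4),φ(10)) = (2,6) ∈ E(G2) ✓
  (4,11) → (φ(4),φ(11)) = (0,2) ∈ E(G2) ✓
  (5,6) → (φ(5),φ(6)) = (4,8) ∈ E(G2) ✓
  (5,8) → (φ(5),φ(8)) = (4,5) ∈ E(G2) ✓
  (6,7) → (φ(6),φ(7)) = (8,10) ∈ E(G2) ✓
  (6,9) → (φ(6),φ(9)) = (8,11) ∈ E(G2) ✓
  (7,8) → (φ(7),φ(8)) = (5,10) ∈ E(G2) ✓
  (8,9) → (φ(8),φ(9)) = (5,11) ∈ E(G2) ✓
  (8,11) → (φ(8),φ(11)) = (0,5) ∈ E(G2) ✓
  (9,10) → (φ(9),φ(10)) = (6,11) ∈ E(G2) ✓
  (9,11) → (φ(9),φ(11)) = (0,11) ∈ E(G2) ✓
All 27 edges of G1 map to edges of G2, and |E(G1)| = |E(G2)| = 27, so φ is a bijection on edges as well as vertices. Hence G1 ≅ G2.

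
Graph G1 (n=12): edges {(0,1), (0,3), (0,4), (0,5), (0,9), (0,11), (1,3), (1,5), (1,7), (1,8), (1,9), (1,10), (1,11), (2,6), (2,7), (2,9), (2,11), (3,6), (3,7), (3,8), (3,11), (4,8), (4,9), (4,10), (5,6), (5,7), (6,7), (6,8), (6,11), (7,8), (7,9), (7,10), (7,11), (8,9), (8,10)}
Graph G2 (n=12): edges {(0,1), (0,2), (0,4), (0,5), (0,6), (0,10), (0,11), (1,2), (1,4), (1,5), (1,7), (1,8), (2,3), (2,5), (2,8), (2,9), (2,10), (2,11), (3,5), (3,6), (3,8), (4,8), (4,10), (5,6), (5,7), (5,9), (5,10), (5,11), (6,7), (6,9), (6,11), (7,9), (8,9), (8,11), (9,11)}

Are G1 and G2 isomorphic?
Yes, isomorphic

The graphs are isomorphic.
One valid mapping φ: V(G1) → V(G2): 0→8, 1→2, 2→7, 3→11, 4→4, 5→3, 6→6, 7→5, 8→0, 9→1, 10→10, 11→9

Verify φ preserves adjacency — for each edge of G1, its image is an edge of G2:
  (0,1) → (φ(0),φ(1)) = (2,8) ∈ E(G2) ✓
  (0,3) → (φ(0),φ(3)) = (8,11) ∈ E(G2) ✓
  (0,4) → (φ(0),φ(4)) = (4,8) ∈ E(G2) ✓
  (0,5) → (φ(0),φ(5)) = (3,8) ∈ E(G2) ✓
  (0,9) → (φ(0),φ(9)) = (1,8) ∈ E(G2) ✓
  (0,11) → (φ(0),φ(11)) = (8,9) ∈ E(G2) ✓
  (1,3) → (φ(1),φ(3)) = (2,11) ∈ E(G2) ✓
  (1,5) → (φ(1),φ(5)) = (2,3) ∈ E(G2) ✓
  (1,7) → (φ(1),φ(7)) = (2,5) ∈ E(G2) ✓
  (1,8) → (φ(1),φ(8)) = (0,2) ∈ E(G2) ✓
  (1,9) → (φ(1),φ(9)) = (1,2) ∈ E(G2) ✓
  (1,10) → (φ(1),φ(10)) = (2,10) ∈ E(G2) ✓
  (1,11) → (φ(1),φ(11)) = (2,9) ∈ E(G2) ✓
  (2,6) → (φ(2),φ(6)) = (6,7) ∈ E(G2) ✓
  (2,7) → (φ(2),φ(7)) = (5,7) ∈ E(G2) ✓
  (2,9) → (φ(2),φ(9)) = (1,7) ∈ E(G2) ✓
  (2,11) → (φ(2),φ(11)) = (7,9) ∈ E(G2) ✓
  (3,6) → (φ(3),φ(6)) = (6,11) ∈ E(G2) ✓
  (3,7) → (φ(3),φ(7)) = (5,11) ∈ E(G2) ✓
  (3,8) → (φ(3),φ(8)) = (0,11) ∈ E(G2) ✓
  (3,11) → (φ(3),φ(11)) = (9,11) ∈ E(G2) ✓
  (4,8) → (φ(4),φ(8)) = (0,4) ∈ E(G2) ✓
  (4,9) → (φ(4),φ(9)) = (1,4) ∈ E(G2) ✓
  (4,10) → (φ(4),φ(10)) = (4,10) ∈ E(G2) ✓
  (5,6) → (φ(5),φ(6)) = (3,6) ∈ E(G2) ✓
  (5,7) → (φ(5),φ(7)) = (3,5) ∈ E(G2) ✓
  (6,7) → (φ(6),φ(7)) = (5,6) ∈ E(G2) ✓
  (6,8) → (φ(6),φ(8)) = (0,6) ∈ E(G2) ✓
  (6,11) → (φ(6),φ(11)) = (6,9) ∈ E(G2) ✓
  (7,8) → (φ(7),φ(8)) = (0,5) ∈ E(G2) ✓
  (7,9) → (φ(7),φ(9)) = (1,5) ∈ E(G2) ✓
  (7,10) → (φ(7),φ(10)) = (5,10) ∈ E(G2) ✓
  (7,11) → (φ(7),φ(11)) = (5,9) ∈ E(G2) ✓
  (8,9) → (φ(8),φ(9)) = (0,1) ∈ E(G2) ✓
  (8,10) → (φ(8),φ(10)) = (0,10) ∈ E(G2) ✓
All 35 edges of G1 map to edges of G2, and |E(G1)| = |E(G2)| = 35, so φ is a bijection on edges as well as vertices. Hence G1 ≅ G2.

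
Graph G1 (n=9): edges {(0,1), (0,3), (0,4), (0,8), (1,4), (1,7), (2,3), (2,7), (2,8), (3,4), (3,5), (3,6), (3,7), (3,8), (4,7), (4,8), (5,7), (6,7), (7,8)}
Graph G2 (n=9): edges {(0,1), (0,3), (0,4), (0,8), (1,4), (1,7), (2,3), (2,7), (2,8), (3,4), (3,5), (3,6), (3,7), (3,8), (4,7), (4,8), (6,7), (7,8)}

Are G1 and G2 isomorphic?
No, not isomorphic

The graphs are NOT isomorphic.

Counting edges: G1 has 19 edge(s); G2 has 18 edge(s).
Edge count is an isomorphism invariant (a bijection on vertices induces a bijection on edges), so differing edge counts rule out isomorphism.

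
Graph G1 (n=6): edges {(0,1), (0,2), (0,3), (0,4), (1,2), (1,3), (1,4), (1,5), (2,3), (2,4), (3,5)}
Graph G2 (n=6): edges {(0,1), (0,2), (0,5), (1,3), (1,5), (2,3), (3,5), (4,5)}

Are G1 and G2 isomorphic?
No, not isomorphic

The graphs are NOT isomorphic.

Degrees in G1: deg(0)=4, deg(1)=5, deg(2)=4, deg(3)=4, deg(4)=3, deg(5)=2.
Sorted degree sequence of G1: [5, 4, 4, 4, 3, 2].
Degrees in G2: deg(0)=3, deg(1)=3, deg(2)=2, deg(3)=3, deg(4)=1, deg(5)=4.
Sorted degree sequence of G2: [4, 3, 3, 3, 2, 1].
The (sorted) degree sequence is an isomorphism invariant, so since G1 and G2 have different degree sequences they cannot be isomorphic.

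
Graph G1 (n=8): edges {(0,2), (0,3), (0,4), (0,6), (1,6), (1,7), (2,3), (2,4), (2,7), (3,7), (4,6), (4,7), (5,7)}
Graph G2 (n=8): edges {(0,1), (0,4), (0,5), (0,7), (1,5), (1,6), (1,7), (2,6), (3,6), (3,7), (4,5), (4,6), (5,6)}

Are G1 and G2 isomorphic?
Yes, isomorphic

The graphs are isomorphic.
One valid mapping φ: V(G1) → V(G2): 0→0, 1→3, 2→5, 3→4, 4→1, 5→2, 6→7, 7→6

Verify φ preserves adjacency — for each edge of G1, its image is an edge of G2:
  (0,2) → (φ(0),φ(2)) = (0,5) ∈ E(G2) ✓
  (0,3) → (φ(0),φ(3)) = (0,4) ∈ E(G2) ✓
  (0,4) → (φ(0),φ(4)) = (0,1) ∈ E(G2) ✓
  (0,6) → (φ(0),φ(6)) = (0,7) ∈ E(G2) ✓
  (1,6) → (φ(1),φ(6)) = (3,7) ∈ E(G2) ✓
  (1,7) → (φ(1),φ(7)) = (3,6) ∈ E(G2) ✓
  (2,3) → (φ(2),φ(3)) = (4,5) ∈ E(G2) ✓
  (2,4) → (φ(2),φ(4)) = (1,5) ∈ E(G2) ✓
  (2,7) → (φ(2),φ(7)) = (5,6) ∈ E(G2) ✓
  (3,7) → (φ(3),φ(7)) = (4,6) ∈ E(G2) ✓
  (4,6) → (φ(4),φ(6)) = (1,7) ∈ E(G2) ✓
  (4,7) → (φ(4),φ(7)) = (1,6) ∈ E(G2) ✓
  (5,7) → (φ(5),φ(7)) = (2,6) ∈ E(G2) ✓
All 13 edges of G1 map to edges of G2, and |E(G1)| = |E(G2)| = 13, so φ is a bijection on edges as well as vertices. Hence G1 ≅ G2.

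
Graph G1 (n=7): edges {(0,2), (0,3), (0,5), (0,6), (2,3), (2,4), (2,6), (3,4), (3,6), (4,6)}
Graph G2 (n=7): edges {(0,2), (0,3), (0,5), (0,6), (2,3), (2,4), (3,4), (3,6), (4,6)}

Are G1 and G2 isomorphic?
No, not isomorphic

The graphs are NOT isomorphic.

Counting edges: G1 has 10 edge(s); G2 has 9 edge(s).
Edge count is an isomorphism invariant (a bijection on vertices induces a bijection on edges), so differing edge counts rule out isomorphism.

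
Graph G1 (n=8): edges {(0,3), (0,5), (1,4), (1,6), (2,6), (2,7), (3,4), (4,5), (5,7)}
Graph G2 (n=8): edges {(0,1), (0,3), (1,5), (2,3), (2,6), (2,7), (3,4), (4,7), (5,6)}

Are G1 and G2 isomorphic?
Yes, isomorphic

The graphs are isomorphic.
One valid mapping φ: V(G1) → V(G2): 0→7, 1→0, 2→5, 3→4, 4→3, 5→2, 6→1, 7→6

Verify φ preserves adjacency — for each edge of G1, its image is an edge of G2:
  (0,3) → (φ(0),φ(3)) = (4,7) ∈ E(G2) ✓
  (0,5) → (φ(0),φ(5)) = (2,7) ∈ E(G2) ✓
  (1,4) → (φ(1),φ(4)) = (0,3) ∈ E(G2) ✓
  (1,6) → (φ(1),φ(6)) = (0,1) ∈ E(G2) ✓
  (2,6) → (φ(2),φ(6)) = (1,5) ∈ E(G2) ✓
  (2,7) → (φ(2),φ(7)) = (5,6) ∈ E(G2) ✓
  (3,4) → (φ(3),φ(4)) = (3,4) ∈ E(G2) ✓
  (4,5) → (φ(4),φ(5)) = (2,3) ∈ E(G2) ✓
  (5,7) → (φ(5),φ(7)) = (2,6) ∈ E(G2) ✓
All 9 edges of G1 map to edges of G2, and |E(G1)| = |E(G2)| = 9, so φ is a bijection on edges as well as vertices. Hence G1 ≅ G2.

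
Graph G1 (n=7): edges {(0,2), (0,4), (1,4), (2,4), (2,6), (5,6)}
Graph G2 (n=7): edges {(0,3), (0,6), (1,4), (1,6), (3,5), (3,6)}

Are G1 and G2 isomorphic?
Yes, isomorphic

The graphs are isomorphic.
One valid mapping φ: V(G1) → V(G2): 0→0, 1→5, 2→6, 3→2, 4→3, 5→4, 6→1

Verify φ preserves adjacency — for each edge of G1, its image is an edge of G2:
  (0,2) → (φ(0),φ(2)) = (0,6) ∈ E(G2) ✓
  (0,4) → (φ(0),φ(4)) = (0,3) ∈ E(G2) ✓
  (1,4) → (φ(1),φ(4)) = (3,5) ∈ E(G2) ✓
  (2,4) → (φ(2),φ(4)) = (3,6) ∈ E(G2) ✓
  (2,6) → (φ(2),φ(6)) = (1,6) ∈ E(G2) ✓
  (5,6) → (φ(5),φ(6)) = (1,4) ∈ E(G2) ✓
All 6 edges of G1 map to edges of G2, and |E(G1)| = |E(G2)| = 6, so φ is a bijection on edges as well as vertices. Hence G1 ≅ G2.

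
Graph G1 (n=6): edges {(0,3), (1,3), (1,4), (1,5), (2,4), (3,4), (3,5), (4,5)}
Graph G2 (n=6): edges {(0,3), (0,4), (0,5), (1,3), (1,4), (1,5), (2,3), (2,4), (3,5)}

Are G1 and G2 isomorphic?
No, not isomorphic

The graphs are NOT isomorphic.

Counting triangles (3-cliques): G1 has 4, G2 has 2.
Triangle count is an isomorphism invariant, so differing triangle counts rule out isomorphism.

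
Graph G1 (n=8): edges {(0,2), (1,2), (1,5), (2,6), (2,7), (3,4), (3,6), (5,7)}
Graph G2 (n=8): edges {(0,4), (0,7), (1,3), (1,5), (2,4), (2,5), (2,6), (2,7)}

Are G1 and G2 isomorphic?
Yes, isomorphic

The graphs are isomorphic.
One valid mapping φ: V(G1) → V(G2): 0→6, 1→4, 2→2, 3→1, 4→3, 5→0, 6→5, 7→7

Verify φ preserves adjacency — for each edge of G1, its image is an edge of G2:
  (0,2) → (φ(0),φ(2)) = (2,6) ∈ E(G2) ✓
  (1,2) → (φ(1),φ(2)) = (2,4) ∈ E(G2) ✓
  (1,5) → (φ(1),φ(5)) = (0,4) ∈ E(G2) ✓
  (2,6) → (φ(2),φ(6)) = (2,5) ∈ E(G2) ✓
  (2,7) → (φ(2),φ(7)) = (2,7) ∈ E(G2) ✓
  (3,4) → (φ(3),φ(4)) = (1,3) ∈ E(G2) ✓
  (3,6) → (φ(3),φ(6)) = (1,5) ∈ E(G2) ✓
  (5,7) → (φ(5),φ(7)) = (0,7) ∈ E(G2) ✓
All 8 edges of G1 map to edges of G2, and |E(G1)| = |E(G2)| = 8, so φ is a bijection on edges as well as vertices. Hence G1 ≅ G2.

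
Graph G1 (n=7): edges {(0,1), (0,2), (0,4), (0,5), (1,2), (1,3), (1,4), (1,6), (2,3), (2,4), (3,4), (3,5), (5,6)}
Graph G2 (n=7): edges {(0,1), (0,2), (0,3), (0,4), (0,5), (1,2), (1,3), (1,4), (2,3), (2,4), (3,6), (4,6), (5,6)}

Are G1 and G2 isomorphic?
Yes, isomorphic

The graphs are isomorphic.
One valid mapping φ: V(G1) → V(G2): 0→4, 1→0, 2→1, 3→3, 4→2, 5→6, 6→5

Verify φ preserves adjacency — for each edge of G1, its image is an edge of G2:
  (0,1) → (φ(0),φ(1)) = (0,4) ∈ E(G2) ✓
  (0,2) → (φ(0),φ(2)) = (1,4) ∈ E(G2) ✓
  (0,4) → (φ(0),φ(4)) = (2,4) ∈ E(G2) ✓
  (0,5) → (φ(0),φ(5)) = (4,6) ∈ E(G2) ✓
  (1,2) → (φ(1),φ(2)) = (0,1) ∈ E(G2) ✓
  (1,3) → (φ(1),φ(3)) = (0,3) ∈ E(G2) ✓
  (1,4) → (φ(1),φ(4)) = (0,2) ∈ E(G2) ✓
  (1,6) → (φ(1),φ(6)) = (0,5) ∈ E(G2) ✓
  (2,3) → (φ(2),φ(3)) = (1,3) ∈ E(G2) ✓
  (2,4) → (φ(2),φ(4)) = (1,2) ∈ E(G2) ✓
  (3,4) → (φ(3),φ(4)) = (2,3) ∈ E(G2) ✓
  (3,5) → (φ(3),φ(5)) = (3,6) ∈ E(G2) ✓
  (5,6) → (φ(5),φ(6)) = (5,6) ∈ E(G2) ✓
All 13 edges of G1 map to edges of G2, and |E(G1)| = |E(G2)| = 13, so φ is a bijection on edges as well as vertices. Hence G1 ≅ G2.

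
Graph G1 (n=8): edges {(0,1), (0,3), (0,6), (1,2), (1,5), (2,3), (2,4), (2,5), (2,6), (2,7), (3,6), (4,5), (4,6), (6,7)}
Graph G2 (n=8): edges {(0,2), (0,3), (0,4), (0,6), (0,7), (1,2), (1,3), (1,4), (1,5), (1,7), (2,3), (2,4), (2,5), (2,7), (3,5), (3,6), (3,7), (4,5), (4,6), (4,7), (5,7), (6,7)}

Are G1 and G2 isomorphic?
No, not isomorphic

The graphs are NOT isomorphic.

Counting triangles (3-cliques): G1 has 6, G2 has 26.
Triangle count is an isomorphism invariant, so differing triangle counts rule out isomorphism.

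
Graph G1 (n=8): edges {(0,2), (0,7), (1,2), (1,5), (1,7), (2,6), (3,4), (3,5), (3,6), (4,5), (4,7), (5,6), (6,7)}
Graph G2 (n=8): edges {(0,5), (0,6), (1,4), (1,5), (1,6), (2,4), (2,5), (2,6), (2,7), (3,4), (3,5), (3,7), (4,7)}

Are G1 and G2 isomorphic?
Yes, isomorphic

The graphs are isomorphic.
One valid mapping φ: V(G1) → V(G2): 0→0, 1→1, 2→6, 3→7, 4→3, 5→4, 6→2, 7→5

Verify φ preserves adjacency — for each edge of G1, its image is an edge of G2:
  (0,2) → (φ(0),φ(2)) = (0,6) ∈ E(G2) ✓
  (0,7) → (φ(0),φ(7)) = (0,5) ∈ E(G2) ✓
  (1,2) → (φ(1),φ(2)) = (1,6) ∈ E(G2) ✓
  (1,5) → (φ(1),φ(5)) = (1,4) ∈ E(G2) ✓
  (1,7) → (φ(1),φ(7)) = (1,5) ∈ E(G2) ✓
  (2,6) → (φ(2),φ(6)) = (2,6) ∈ E(G2) ✓
  (3,4) → (φ(3),φ(4)) = (3,7) ∈ E(G2) ✓
  (3,5) → (φ(3),φ(5)) = (4,7) ∈ E(G2) ✓
  (3,6) → (φ(3),φ(6)) = (2,7) ∈ E(G2) ✓
  (4,5) → (φ(4),φ(5)) = (3,4) ∈ E(G2) ✓
  (4,7) → (φ(4),φ(7)) = (3,5) ∈ E(G2) ✓
  (5,6) → (φ(5),φ(6)) = (2,4) ∈ E(G2) ✓
  (6,7) → (φ(6),φ(7)) = (2,5) ∈ E(G2) ✓
All 13 edges of G1 map to edges of G2, and |E(G1)| = |E(G2)| = 13, so φ is a bijection on edges as well as vertices. Hence G1 ≅ G2.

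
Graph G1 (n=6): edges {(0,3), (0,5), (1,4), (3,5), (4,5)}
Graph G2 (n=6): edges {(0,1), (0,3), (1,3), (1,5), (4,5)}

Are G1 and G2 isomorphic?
Yes, isomorphic

The graphs are isomorphic.
One valid mapping φ: V(G1) → V(G2): 0→3, 1→4, 2→2, 3→0, 4→5, 5→1

Verify φ preserves adjacency — for each edge of G1, its image is an edge of G2:
  (0,3) → (φ(0),φ(3)) = (0,3) ∈ E(G2) ✓
  (0,5) → (φ(0),φ(5)) = (1,3) ∈ E(G2) ✓
  (1,4) → (φ(1),φ(4)) = (4,5) ∈ E(G2) ✓
  (3,5) → (φ(3),φ(5)) = (0,1) ∈ E(G2) ✓
  (4,5) → (φ(4),φ(5)) = (1,5) ∈ E(G2) ✓
All 5 edges of G1 map to edges of G2, and |E(G1)| = |E(G2)| = 5, so φ is a bijection on edges as well as vertices. Hence G1 ≅ G2.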